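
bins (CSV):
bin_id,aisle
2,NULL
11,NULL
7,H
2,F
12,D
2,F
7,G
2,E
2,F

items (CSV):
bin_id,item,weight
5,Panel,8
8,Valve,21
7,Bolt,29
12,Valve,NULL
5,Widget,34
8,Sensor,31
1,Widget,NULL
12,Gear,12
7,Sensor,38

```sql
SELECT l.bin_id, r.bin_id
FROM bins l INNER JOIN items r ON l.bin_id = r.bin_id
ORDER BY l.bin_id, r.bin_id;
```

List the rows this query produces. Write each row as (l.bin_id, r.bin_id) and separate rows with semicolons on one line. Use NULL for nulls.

(7, 7); (7, 7); (7, 7); (7, 7); (12, 12); (12, 12)

INNER JOIN keeps only pairs where the ON condition holds.
Matching on l.bin_id = r.bin_id.
Matched pairs: 6.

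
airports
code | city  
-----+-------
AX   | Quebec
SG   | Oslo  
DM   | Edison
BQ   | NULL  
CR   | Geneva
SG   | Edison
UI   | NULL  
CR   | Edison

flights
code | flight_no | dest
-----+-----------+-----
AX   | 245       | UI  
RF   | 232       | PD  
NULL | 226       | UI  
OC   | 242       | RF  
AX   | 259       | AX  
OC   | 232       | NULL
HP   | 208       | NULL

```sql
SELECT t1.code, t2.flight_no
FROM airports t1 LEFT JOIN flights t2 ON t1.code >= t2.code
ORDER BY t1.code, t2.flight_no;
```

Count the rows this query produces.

LEFT JOIN keeps every row from `airports`; unmatched rows get NULL for `flights`'s columns.
Matching on t1.code >= t2.code. A NULL in a compared column never satisfies the condition.
- t1[0] code=AX → 2 match(es) in t2 → 2 row(s).
- t1[1] code=SG → 6 match(es) in t2 → 6 row(s).
- t1[2] code=DM → 2 match(es) in t2 → 2 row(s).
- t1[3] code=BQ → 2 match(es) in t2 → 2 row(s).
- t1[4] code=CR → 2 match(es) in t2 → 2 row(s).
- t1[5] code=SG → 6 match(es) in t2 → 6 row(s).
- t1[6] code=UI → 6 match(es) in t2 → 6 row(s).
- t1[7] code=CR → 2 match(es) in t2 → 2 row(s).
Total: 28 rows.

28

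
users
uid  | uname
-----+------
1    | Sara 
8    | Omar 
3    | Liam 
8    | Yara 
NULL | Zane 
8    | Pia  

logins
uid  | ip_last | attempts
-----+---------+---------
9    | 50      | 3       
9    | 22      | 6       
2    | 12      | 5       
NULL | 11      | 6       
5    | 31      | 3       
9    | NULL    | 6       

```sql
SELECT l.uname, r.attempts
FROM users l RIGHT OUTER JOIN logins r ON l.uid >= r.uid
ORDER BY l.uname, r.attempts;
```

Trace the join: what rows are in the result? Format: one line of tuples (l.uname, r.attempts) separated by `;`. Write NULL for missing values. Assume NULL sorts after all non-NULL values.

RIGHT JOIN keeps every row from `logins`; unmatched rows get NULL for `users`'s columns.
Matching on l.uid >= r.uid. A NULL in a compared column never satisfies the condition.
- l[0] uid=1 → no match.
- l[1] uid=8 → 2 match(es) in r → 2 row(s).
- l[2] uid=3 → 1 match(es) in r → 1 row(s).
- l[3] uid=8 → 2 match(es) in r → 2 row(s).
- l[4] uid=NULL → no match.
- l[5] uid=8 → 2 match(es) in r → 2 row(s).
- 4 row(s) from r found no l partner → padded with NULL.

(Liam, 5); (Omar, 3); (Omar, 5); (Pia, 3); (Pia, 5); (Yara, 3); (Yara, 5); (NULL, 3); (NULL, 6); (NULL, 6); (NULL, 6)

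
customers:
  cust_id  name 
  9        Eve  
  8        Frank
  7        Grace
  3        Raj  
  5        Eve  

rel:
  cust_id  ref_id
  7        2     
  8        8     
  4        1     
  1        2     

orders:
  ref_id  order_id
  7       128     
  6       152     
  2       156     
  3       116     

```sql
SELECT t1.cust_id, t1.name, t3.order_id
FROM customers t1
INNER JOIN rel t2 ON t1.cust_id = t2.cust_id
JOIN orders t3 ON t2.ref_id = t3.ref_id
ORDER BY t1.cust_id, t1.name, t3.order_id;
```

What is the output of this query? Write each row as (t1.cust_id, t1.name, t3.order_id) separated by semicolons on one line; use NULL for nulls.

(7, Grace, 156)

Evaluate left to right. First `customers t1 INNER JOIN rel t2` on cust_id: 2 row(s).
Then INNER JOIN `orders t3` on ref_id: keep only rows whose t2.ref_id appears in t3.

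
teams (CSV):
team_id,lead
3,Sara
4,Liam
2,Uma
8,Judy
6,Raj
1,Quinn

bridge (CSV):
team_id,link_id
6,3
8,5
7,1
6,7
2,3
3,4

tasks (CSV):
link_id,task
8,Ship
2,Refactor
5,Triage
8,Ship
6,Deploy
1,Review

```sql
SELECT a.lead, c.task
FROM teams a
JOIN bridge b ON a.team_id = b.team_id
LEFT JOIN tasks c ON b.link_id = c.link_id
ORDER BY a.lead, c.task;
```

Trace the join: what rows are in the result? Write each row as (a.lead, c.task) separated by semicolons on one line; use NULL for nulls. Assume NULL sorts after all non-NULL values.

Evaluate left to right. First `teams a INNER JOIN bridge b` on team_id: 5 row(s).
Then LEFT JOIN `tasks c` on link_id: each of those 5 rows is kept; rows whose b.link_id has no match in c get NULL for c's columns.

(Judy, Triage); (Raj, NULL); (Raj, NULL); (Sara, NULL); (Uma, NULL)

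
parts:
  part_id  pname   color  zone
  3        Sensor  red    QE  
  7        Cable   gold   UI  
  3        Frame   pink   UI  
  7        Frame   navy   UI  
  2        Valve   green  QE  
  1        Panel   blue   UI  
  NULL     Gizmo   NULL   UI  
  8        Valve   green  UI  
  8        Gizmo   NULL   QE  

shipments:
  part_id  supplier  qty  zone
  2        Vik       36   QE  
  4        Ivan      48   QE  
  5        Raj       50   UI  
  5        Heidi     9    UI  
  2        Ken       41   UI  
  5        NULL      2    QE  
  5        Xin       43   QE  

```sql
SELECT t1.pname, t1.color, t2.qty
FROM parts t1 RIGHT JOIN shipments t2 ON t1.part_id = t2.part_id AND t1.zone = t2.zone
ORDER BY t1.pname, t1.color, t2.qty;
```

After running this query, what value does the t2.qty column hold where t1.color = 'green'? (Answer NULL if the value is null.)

36

RIGHT JOIN keeps every row from `shipments`; unmatched rows get NULL for `parts`'s columns.
Matching on t1.part_id = t2.part_id AND t1.zone = t2.zone. A NULL in a compared column never satisfies the condition.
- t1 (part_id=3, zone=QE) has no partner in t2.
- t1 (part_id=7, zone=UI) has no partner in t2.
- t1 (part_id=3, zone=UI) has no partner in t2.
- t1 (part_id=7, zone=UI) has no partner in t2.
- t1 (part_id=2, zone=QE) pairs with 1 row(s) of t2.
- t1 (part_id=1, zone=UI) has no partner in t2.
- t1 (part_id=NULL, zone=UI) has no partner in t2.
- t1 (part_id=8, zone=UI) has no partner in t2.
- t1 (part_id=8, zone=QE) has no partner in t2.
- 6 t2 row(s) had no t1 match → kept, t1 columns NULL.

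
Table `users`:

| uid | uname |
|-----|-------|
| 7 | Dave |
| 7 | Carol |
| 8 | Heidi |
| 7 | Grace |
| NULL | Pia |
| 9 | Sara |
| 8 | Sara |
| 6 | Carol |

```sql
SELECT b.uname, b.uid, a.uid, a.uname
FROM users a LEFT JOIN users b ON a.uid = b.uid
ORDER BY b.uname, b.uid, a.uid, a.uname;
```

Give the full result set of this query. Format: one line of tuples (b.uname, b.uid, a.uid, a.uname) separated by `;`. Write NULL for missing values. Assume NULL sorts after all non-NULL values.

LEFT JOIN keeps every row from `users a`; unmatched rows get NULL for `users b`'s columns.
Matching on a.uid = b.uid. A NULL in a compared column never satisfies the condition.
- a (uid=7) pairs with 3 row(s) of b.
- a (uid=7) pairs with 3 row(s) of b.
- a (uid=8) pairs with 2 row(s) of b.
- a (uid=7) pairs with 3 row(s) of b.
- a (uid=NULL) has no partner → padded with NULL.
- a (uid=9) pairs with 1 row(s) of b.
- a (uid=8) pairs with 2 row(s) of b.
- a (uid=6) pairs with 1 row(s) of b.

(Carol, 6, 6, Carol); (Carol, 7, 7, Carol); (Carol, 7, 7, Dave); (Carol, 7, 7, Grace); (Dave, 7, 7, Carol); (Dave, 7, 7, Dave); (Dave, 7, 7, Grace); (Grace, 7, 7, Carol); (Grace, 7, 7, Dave); (Grace, 7, 7, Grace); (Heidi, 8, 8, Heidi); (Heidi, 8, 8, Sara); (Sara, 8, 8, Heidi); (Sara, 8, 8, Sara); (Sara, 9, 9, Sara); (NULL, NULL, NULL, Pia)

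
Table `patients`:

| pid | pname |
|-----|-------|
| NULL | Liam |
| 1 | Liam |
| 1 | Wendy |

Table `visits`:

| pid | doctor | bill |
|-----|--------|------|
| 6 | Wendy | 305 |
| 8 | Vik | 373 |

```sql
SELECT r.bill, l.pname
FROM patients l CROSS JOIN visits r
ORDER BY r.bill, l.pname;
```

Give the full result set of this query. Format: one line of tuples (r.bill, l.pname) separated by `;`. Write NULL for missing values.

CROSS JOIN pairs every row of `patients` with every row of `visits`: 3 × 2 = 6 rows.
After projecting and ordering:
r.bill | l.pname
305 | Liam
305 | Liam
305 | Wendy
373 | Liam
373 | Liam
373 | Wendy

(305, Liam); (305, Liam); (305, Wendy); (373, Liam); (373, Liam); (373, Wendy)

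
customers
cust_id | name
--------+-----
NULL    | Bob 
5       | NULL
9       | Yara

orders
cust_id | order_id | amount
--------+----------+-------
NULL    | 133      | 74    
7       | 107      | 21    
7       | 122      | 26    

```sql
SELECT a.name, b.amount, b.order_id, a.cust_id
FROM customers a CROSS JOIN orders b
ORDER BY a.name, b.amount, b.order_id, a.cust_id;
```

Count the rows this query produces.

CROSS JOIN pairs every row of `customers` with every row of `orders`: 3 × 3 = 9 rows.

9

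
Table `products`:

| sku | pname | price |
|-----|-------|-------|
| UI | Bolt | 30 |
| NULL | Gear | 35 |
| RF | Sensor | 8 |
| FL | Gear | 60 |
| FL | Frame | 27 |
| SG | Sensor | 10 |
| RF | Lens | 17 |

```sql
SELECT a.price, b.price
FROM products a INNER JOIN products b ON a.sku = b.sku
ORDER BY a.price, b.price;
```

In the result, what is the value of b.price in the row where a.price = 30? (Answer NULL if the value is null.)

30

INNER JOIN keeps only pairs where the ON condition holds.
Matching on a.sku = b.sku. A NULL in a compared column never satisfies the condition.
- a[0] sku=UI → 1 match(es) in b → 1 row(s).
- a[1] sku=NULL → no match; dropped.
- a[2] sku=RF → 2 match(es) in b → 2 row(s).
- a[3] sku=FL → 2 match(es) in b → 2 row(s).
- a[4] sku=FL → 2 match(es) in b → 2 row(s).
- a[5] sku=SG → 1 match(es) in b → 1 row(s).
- a[6] sku=RF → 2 match(es) in b → 2 row(s).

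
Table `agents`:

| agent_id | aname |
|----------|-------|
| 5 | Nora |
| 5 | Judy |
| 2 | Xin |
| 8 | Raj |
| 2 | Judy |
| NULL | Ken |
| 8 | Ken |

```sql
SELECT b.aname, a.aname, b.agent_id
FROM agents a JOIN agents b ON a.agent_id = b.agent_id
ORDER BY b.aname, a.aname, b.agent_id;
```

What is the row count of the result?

INNER JOIN keeps only pairs where the ON condition holds.
Matching on a.agent_id = b.agent_id. A NULL in a compared column never satisfies the condition.
Matched pairs: 12.
Total: 12 rows.

12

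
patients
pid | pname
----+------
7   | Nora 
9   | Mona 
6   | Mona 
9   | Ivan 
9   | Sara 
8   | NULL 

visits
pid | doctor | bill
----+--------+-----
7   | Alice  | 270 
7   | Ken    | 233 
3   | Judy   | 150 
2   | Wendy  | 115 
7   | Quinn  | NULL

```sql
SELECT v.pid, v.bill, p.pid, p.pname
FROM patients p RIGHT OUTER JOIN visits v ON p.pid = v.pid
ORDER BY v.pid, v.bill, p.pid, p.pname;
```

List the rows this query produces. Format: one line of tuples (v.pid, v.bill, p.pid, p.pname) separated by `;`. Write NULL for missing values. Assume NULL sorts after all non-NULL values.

(2, 115, NULL, NULL); (3, 150, NULL, NULL); (7, 233, 7, Nora); (7, 270, 7, Nora); (7, NULL, 7, Nora)

RIGHT JOIN keeps every row from `visits`; unmatched rows get NULL for `patients`'s columns.
Matching on p.pid = v.pid.
Matched pairs: 3; unmatched v rows kept: 2.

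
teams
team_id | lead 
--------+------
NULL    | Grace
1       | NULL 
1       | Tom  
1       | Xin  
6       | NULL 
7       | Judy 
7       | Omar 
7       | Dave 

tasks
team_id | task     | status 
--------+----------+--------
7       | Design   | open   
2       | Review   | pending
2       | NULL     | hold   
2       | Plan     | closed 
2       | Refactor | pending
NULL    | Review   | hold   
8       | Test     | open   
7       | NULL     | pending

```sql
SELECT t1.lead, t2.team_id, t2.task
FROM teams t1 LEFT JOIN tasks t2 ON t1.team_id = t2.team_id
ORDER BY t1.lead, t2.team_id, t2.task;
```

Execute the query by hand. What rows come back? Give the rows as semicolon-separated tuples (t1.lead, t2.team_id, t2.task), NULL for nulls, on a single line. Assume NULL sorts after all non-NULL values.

(Dave, 7, Design); (Dave, 7, NULL); (Grace, NULL, NULL); (Judy, 7, Design); (Judy, 7, NULL); (Omar, 7, Design); (Omar, 7, NULL); (Tom, NULL, NULL); (Xin, NULL, NULL); (NULL, NULL, NULL); (NULL, NULL, NULL)

LEFT JOIN keeps every row from `teams`; unmatched rows get NULL for `tasks`'s columns.
Matching on t1.team_id = t2.team_id. A NULL in a compared column never satisfies the condition.
- team_id=NULL: no t2 row matches, row kept with t2 columns NULL.
- team_id=1: no t2 row matches, row kept with t2 columns NULL.
- team_id=1: no t2 row matches, row kept with t2 columns NULL.
- team_id=1: no t2 row matches, row kept with t2 columns NULL.
- team_id=6: no t2 row matches, row kept with t2 columns NULL.
- team_id=7: 2 matching t2 row(s), so 2 row(s) emitted.
- team_id=7: 2 matching t2 row(s), so 2 row(s) emitted.
- team_id=7: 2 matching t2 row(s), so 2 row(s) emitted.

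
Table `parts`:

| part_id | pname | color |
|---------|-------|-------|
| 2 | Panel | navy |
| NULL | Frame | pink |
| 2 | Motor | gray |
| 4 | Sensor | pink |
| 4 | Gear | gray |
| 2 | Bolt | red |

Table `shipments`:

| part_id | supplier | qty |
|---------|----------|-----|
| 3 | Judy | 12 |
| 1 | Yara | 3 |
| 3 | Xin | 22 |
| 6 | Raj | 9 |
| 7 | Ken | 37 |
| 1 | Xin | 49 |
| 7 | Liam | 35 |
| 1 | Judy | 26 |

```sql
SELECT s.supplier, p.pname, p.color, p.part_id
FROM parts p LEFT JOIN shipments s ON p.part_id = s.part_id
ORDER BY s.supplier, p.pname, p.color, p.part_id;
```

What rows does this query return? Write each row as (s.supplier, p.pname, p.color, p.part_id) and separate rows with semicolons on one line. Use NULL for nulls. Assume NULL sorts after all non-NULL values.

(NULL, Bolt, red, 2); (NULL, Frame, pink, NULL); (NULL, Gear, gray, 4); (NULL, Motor, gray, 2); (NULL, Panel, navy, 2); (NULL, Sensor, pink, 4)

LEFT JOIN keeps every row from `parts`; unmatched rows get NULL for `shipments`'s columns.
Matching on p.part_id = s.part_id. A NULL in a compared column never satisfies the condition.
- p[0] part_id=2 → no match; kept with NULLs on the s side.
- p[1] part_id=NULL → no match; kept with NULLs on the s side.
- p[2] part_id=2 → no match; kept with NULLs on the s side.
- p[3] part_id=4 → no match; kept with NULLs on the s side.
- p[4] part_id=4 → no match; kept with NULLs on the s side.
- p[5] part_id=2 → no match; kept with NULLs on the s side.
After projecting and ordering:
s.supplier | p.pname | p.color | p.part_id
NULL | Bolt | red | 2
NULL | Frame | pink | NULL
NULL | Gear | gray | 4
NULL | Motor | gray | 2
NULL | Panel | navy | 2
NULL | Sensor | pink | 4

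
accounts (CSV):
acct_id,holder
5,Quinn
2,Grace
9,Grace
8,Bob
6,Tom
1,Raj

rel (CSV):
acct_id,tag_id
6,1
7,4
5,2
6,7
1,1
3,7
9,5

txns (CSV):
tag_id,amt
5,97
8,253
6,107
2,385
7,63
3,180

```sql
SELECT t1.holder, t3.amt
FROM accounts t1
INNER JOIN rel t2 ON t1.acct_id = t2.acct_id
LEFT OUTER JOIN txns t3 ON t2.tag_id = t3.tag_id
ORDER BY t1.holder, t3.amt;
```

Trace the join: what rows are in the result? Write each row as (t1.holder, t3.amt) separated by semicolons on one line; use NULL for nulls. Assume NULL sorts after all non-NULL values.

(Grace, 97); (Quinn, 385); (Raj, NULL); (Tom, 63); (Tom, NULL)

Evaluate left to right. First `accounts t1 INNER JOIN rel t2` on acct_id: 5 row(s).
Then LEFT JOIN `txns t3` on tag_id: each of those 5 rows is kept; rows whose t2.tag_id has no match in t3 get NULL for t3's columns.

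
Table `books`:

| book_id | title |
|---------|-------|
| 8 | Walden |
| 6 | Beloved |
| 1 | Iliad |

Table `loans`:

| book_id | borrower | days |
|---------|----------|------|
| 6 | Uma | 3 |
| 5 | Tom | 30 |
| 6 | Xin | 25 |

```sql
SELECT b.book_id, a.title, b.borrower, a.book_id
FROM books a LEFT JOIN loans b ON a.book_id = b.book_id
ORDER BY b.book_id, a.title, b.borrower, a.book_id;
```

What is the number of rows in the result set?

4

LEFT JOIN keeps every row from `books`; unmatched rows get NULL for `loans`'s columns.
Matching on a.book_id = b.book_id.
- a row (book_id=8): no match → kept, b columns NULL.
- a row (book_id=6): matches 2 b row(s) → 2 output row(s).
- a row (book_id=1): no match → kept, b columns NULL.
Total: 2 matched + 2 padded = 4 rows.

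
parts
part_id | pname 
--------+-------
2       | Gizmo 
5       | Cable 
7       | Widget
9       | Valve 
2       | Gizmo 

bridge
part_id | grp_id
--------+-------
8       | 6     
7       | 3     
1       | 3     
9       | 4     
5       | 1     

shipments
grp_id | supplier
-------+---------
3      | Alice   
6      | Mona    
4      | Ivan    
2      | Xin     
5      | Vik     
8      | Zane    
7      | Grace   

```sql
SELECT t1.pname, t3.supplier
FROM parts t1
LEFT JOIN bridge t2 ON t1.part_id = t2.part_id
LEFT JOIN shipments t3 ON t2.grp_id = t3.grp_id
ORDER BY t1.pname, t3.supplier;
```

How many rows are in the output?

Evaluate left to right. First `parts t1 LEFT JOIN bridge t2` on part_id: 5 row(s).
Then LEFT JOIN `shipments t3` on grp_id: each of those 5 rows is kept; rows whose t2.grp_id has no match in t3 get NULL for t3's columns.
Result: 5 row(s).

5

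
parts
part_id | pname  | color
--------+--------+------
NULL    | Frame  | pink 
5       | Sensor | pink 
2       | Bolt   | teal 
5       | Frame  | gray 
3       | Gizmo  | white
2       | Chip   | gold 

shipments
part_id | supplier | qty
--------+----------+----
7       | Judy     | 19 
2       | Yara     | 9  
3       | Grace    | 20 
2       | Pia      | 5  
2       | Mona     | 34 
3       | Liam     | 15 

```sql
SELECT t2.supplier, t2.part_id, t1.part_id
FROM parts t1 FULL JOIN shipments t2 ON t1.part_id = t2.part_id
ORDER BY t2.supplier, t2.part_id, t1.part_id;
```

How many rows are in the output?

12

FULL OUTER JOIN keeps every row from both sides; unmatched rows get NULL for the other side's columns.
Matching on t1.part_id = t2.part_id. A NULL in a compared column never satisfies the condition.
- t1 (part_id=NULL) has no partner → padded with NULL.
- t1 (part_id=5) has no partner → padded with NULL.
- t1 (part_id=2) pairs with 3 row(s) of t2.
- t1 (part_id=5) has no partner → padded with NULL.
- t1 (part_id=3) pairs with 2 row(s) of t2.
- t1 (part_id=2) pairs with 3 row(s) of t2.
- 1 row(s) from t2 found no t1 partner → padded with NULL.
Total: 8 matched + 4 padded = 12 rows.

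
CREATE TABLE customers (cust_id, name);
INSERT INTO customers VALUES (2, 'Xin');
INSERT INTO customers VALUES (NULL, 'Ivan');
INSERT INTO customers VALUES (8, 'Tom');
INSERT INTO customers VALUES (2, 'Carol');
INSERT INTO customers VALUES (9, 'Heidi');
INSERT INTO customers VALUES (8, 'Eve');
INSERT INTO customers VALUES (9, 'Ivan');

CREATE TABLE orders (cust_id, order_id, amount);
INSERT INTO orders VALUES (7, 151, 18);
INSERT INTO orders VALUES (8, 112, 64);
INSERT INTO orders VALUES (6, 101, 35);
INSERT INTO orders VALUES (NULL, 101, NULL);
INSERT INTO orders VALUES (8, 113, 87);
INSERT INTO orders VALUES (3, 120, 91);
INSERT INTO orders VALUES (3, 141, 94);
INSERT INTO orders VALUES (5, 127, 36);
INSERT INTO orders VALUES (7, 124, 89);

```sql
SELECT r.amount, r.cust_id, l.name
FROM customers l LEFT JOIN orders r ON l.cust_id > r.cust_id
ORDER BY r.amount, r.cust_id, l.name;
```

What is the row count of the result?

LEFT JOIN keeps every row from `customers`; unmatched rows get NULL for `orders`'s columns.
Matching on l.cust_id > r.cust_id. A NULL in a compared column never satisfies the condition.
- l (cust_id=2) has no partner → padded with NULL.
- l (cust_id=NULL) has no partner → padded with NULL.
- l (cust_id=8) pairs with 6 row(s) of r.
- l (cust_id=2) has no partner → padded with NULL.
- l (cust_id=9) pairs with 8 row(s) of r.
- l (cust_id=8) pairs with 6 row(s) of r.
- l (cust_id=9) pairs with 8 row(s) of r.
Total: 28 matched + 3 padded = 31 rows.

31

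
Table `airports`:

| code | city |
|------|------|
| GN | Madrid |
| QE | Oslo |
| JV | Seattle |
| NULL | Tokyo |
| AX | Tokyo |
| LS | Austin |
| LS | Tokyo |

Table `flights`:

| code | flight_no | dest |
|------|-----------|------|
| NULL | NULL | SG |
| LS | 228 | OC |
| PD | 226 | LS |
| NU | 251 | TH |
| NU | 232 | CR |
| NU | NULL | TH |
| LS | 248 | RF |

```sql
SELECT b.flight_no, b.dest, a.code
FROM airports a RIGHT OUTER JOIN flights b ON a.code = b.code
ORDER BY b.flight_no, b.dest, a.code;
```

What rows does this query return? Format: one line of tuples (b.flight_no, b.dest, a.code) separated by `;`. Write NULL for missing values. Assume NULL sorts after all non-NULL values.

RIGHT JOIN keeps every row from `flights`; unmatched rows get NULL for `airports`'s columns.
Matching on a.code = b.code. A NULL in a compared column never satisfies the condition.
- a[0] code=GN → no match.
- a[1] code=QE → no match.
- a[2] code=JV → no match.
- a[3] code=NULL → no match.
- a[4] code=AX → no match.
- a[5] code=LS → 2 match(es) in b → 2 row(s).
- a[6] code=LS → 2 match(es) in b → 2 row(s).
- 5 b row(s) had no a match → kept, a columns NULL.
After projecting and ordering:
b.flight_no | b.dest | a.code
226 | LS | NULL
228 | OC | LS
228 | OC | LS
232 | CR | NULL
248 | RF | LS
248 | RF | LS
251 | TH | NULL
NULL | SG | NULL
NULL | TH | NULL

(226, LS, NULL); (228, OC, LS); (228, OC, LS); (232, CR, NULL); (248, RF, LS); (248, RF, LS); (251, TH, NULL); (NULL, SG, NULL); (NULL, TH, NULL)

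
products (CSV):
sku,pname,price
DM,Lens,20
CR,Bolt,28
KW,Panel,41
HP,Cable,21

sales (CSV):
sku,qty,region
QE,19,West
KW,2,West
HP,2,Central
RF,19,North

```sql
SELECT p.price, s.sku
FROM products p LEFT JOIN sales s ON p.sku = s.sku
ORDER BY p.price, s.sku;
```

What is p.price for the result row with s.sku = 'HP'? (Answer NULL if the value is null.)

21

LEFT JOIN keeps every row from `products`; unmatched rows get NULL for `sales`'s columns.
Matching on p.sku = s.sku.
Matched pairs: 2; unmatched p rows kept: 2.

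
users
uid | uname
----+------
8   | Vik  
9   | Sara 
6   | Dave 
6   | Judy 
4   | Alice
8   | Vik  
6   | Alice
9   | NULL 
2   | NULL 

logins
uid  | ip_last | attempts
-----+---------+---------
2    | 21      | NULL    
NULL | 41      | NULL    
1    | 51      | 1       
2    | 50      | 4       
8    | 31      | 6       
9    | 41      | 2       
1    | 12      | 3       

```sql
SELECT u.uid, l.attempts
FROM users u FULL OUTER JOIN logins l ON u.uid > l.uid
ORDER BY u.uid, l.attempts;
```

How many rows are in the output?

38

FULL OUTER JOIN keeps every row from both sides; unmatched rows get NULL for the other side's columns.
Matching on u.uid > l.uid. A NULL in a compared column never satisfies the condition.
Matched pairs: 36; unmatched u rows kept: 0; unmatched l rows kept: 2.
Total: 36 matched + 2 padded = 38 rows.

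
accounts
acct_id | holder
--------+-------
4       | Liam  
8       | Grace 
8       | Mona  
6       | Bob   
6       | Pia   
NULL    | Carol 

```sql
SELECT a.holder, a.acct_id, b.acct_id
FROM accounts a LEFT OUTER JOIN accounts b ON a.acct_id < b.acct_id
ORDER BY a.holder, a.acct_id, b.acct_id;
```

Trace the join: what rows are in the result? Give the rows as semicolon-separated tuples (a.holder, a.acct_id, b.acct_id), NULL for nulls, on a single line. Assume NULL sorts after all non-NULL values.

(Bob, 6, 8); (Bob, 6, 8); (Carol, NULL, NULL); (Grace, 8, NULL); (Liam, 4, 6); (Liam, 4, 6); (Liam, 4, 8); (Liam, 4, 8); (Mona, 8, NULL); (Pia, 6, 8); (Pia, 6, 8)

LEFT JOIN keeps every row from `accounts a`; unmatched rows get NULL for `accounts b`'s columns.
Matching on a.acct_id < b.acct_id. A NULL in a compared column never satisfies the condition.
- acct_id=4: 4 matching b row(s), so 4 row(s) emitted.
- acct_id=8: no b row matches, row kept with b columns NULL.
- acct_id=8: no b row matches, row kept with b columns NULL.
- acct_id=6: 2 matching b row(s), so 2 row(s) emitted.
- acct_id=6: 2 matching b row(s), so 2 row(s) emitted.
- acct_id=NULL: no b row matches, row kept with b columns NULL.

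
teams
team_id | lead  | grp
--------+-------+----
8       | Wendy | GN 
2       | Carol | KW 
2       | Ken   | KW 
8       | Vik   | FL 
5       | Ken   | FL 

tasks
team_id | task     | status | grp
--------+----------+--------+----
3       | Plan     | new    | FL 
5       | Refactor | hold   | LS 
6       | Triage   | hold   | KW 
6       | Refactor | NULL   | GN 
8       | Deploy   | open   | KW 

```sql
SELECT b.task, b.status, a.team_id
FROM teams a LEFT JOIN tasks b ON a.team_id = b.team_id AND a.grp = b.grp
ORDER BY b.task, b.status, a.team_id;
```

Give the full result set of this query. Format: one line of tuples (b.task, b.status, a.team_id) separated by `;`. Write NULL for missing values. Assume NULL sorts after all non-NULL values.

LEFT JOIN keeps every row from `teams`; unmatched rows get NULL for `tasks`'s columns.
Matching on a.team_id = b.team_id AND a.grp = b.grp.
Matched pairs: 0; unmatched a rows kept: 5.

(NULL, NULL, 2); (NULL, NULL, 2); (NULL, NULL, 5); (NULL, NULL, 8); (NULL, NULL, 8)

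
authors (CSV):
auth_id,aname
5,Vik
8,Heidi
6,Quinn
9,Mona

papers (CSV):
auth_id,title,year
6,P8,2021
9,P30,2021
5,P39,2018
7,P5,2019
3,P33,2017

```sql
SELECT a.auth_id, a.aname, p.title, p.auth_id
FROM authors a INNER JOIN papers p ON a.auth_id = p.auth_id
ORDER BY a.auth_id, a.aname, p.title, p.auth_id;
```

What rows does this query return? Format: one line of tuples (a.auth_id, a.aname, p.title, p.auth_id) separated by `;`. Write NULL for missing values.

(5, Vik, P39, 5); (6, Quinn, P8, 6); (9, Mona, P30, 9)

INNER JOIN keeps only pairs where the ON condition holds.
Matching on a.auth_id = p.auth_id.
- a[0] auth_id=5 → 1 match(es) in p → 1 row(s).
- a[1] auth_id=8 → no match; dropped.
- a[2] auth_id=6 → 1 match(es) in p → 1 row(s).
- a[3] auth_id=9 → 1 match(es) in p → 1 row(s).
After projecting and ordering:
a.auth_id | a.aname | p.title | p.auth_id
5 | Vik | P39 | 5
6 | Quinn | P8 | 6
9 | Mona | P30 | 9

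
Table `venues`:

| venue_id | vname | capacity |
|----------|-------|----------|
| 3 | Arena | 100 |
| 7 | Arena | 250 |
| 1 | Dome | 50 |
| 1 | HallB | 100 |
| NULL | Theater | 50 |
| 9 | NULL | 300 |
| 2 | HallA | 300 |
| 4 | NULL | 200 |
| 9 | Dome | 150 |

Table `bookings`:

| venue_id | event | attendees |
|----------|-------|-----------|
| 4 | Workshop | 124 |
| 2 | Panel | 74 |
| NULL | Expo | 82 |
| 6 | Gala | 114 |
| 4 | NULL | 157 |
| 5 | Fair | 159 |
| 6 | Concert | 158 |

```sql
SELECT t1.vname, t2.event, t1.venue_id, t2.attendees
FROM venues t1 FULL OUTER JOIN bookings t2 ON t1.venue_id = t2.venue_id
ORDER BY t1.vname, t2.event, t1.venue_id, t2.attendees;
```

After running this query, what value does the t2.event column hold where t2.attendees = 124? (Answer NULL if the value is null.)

FULL OUTER JOIN keeps every row from both sides; unmatched rows get NULL for the other side's columns.
Matching on t1.venue_id = t2.venue_id. A NULL in a compared column never satisfies the condition.
- venue_id=3: no t2 row matches, row kept with t2 columns NULL.
- venue_id=7: no t2 row matches, row kept with t2 columns NULL.
- venue_id=1: no t2 row matches, row kept with t2 columns NULL.
- venue_id=1: no t2 row matches, row kept with t2 columns NULL.
- venue_id=NULL: no t2 row matches, row kept with t2 columns NULL.
- venue_id=9: no t2 row matches, row kept with t2 columns NULL.
- venue_id=2: 1 matching t2 row(s), so 1 row(s) emitted.
- venue_id=4: 2 matching t2 row(s), so 2 row(s) emitted.
- venue_id=9: no t2 row matches, row kept with t2 columns NULL.
- 4 row(s) from t2 found no t1 partner → padded with NULL.

Workshop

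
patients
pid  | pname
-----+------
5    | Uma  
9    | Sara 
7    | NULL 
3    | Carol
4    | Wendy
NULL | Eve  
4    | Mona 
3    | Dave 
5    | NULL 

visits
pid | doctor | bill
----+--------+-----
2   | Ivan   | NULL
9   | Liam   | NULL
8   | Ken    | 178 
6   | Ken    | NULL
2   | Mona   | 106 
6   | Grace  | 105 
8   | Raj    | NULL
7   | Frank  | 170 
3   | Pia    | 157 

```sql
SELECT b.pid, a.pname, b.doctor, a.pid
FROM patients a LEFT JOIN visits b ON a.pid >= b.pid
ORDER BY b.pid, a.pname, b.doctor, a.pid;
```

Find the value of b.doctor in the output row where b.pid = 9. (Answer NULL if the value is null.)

Liam

LEFT JOIN keeps every row from `patients`; unmatched rows get NULL for `visits`'s columns.
Matching on a.pid >= b.pid. A NULL in a compared column never satisfies the condition.
Matched pairs: 33; unmatched a rows kept: 1.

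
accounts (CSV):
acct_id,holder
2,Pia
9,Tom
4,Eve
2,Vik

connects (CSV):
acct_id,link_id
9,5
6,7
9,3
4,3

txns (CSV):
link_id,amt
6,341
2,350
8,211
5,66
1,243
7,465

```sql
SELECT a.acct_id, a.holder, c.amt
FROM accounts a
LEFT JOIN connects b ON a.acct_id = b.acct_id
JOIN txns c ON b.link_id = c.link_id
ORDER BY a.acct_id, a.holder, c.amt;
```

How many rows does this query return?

Joins associate left-to-right: accounts LEFT JOIN connects on acct_id gives 5 intermediate row(s).
Then INNER JOIN `txns c` on link_id: keep only rows whose b.link_id appears in c.
Result: 1 row(s).

1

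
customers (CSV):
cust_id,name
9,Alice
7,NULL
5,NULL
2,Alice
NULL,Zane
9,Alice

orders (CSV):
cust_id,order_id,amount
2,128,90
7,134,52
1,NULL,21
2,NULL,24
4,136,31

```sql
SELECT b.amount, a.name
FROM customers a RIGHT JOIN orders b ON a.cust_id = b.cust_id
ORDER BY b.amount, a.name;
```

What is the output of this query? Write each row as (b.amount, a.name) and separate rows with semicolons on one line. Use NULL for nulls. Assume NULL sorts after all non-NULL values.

(21, NULL); (24, Alice); (31, NULL); (52, NULL); (90, Alice)

RIGHT JOIN keeps every row from `orders`; unmatched rows get NULL for `customers`'s columns.
Matching on a.cust_id = b.cust_id. A NULL in a compared column never satisfies the condition.
Matched pairs: 3; unmatched b rows kept: 2.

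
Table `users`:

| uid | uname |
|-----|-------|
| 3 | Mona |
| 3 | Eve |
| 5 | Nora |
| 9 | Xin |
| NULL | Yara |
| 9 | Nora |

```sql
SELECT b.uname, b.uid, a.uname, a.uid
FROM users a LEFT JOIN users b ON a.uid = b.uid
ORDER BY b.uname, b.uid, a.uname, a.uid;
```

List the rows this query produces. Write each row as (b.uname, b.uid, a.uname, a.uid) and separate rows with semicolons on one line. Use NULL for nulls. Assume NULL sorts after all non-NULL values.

(Eve, 3, Eve, 3); (Eve, 3, Mona, 3); (Mona, 3, Eve, 3); (Mona, 3, Mona, 3); (Nora, 5, Nora, 5); (Nora, 9, Nora, 9); (Nora, 9, Xin, 9); (Xin, 9, Nora, 9); (Xin, 9, Xin, 9); (NULL, NULL, Yara, NULL)

LEFT JOIN keeps every row from `users a`; unmatched rows get NULL for `users b`'s columns.
Matching on a.uid = b.uid. A NULL in a compared column never satisfies the condition.
- a[0] uid=3 → 2 match(es) in b → 2 row(s).
- a[1] uid=3 → 2 match(es) in b → 2 row(s).
- a[2] uid=5 → 1 match(es) in b → 1 row(s).
- a[3] uid=9 → 2 match(es) in b → 2 row(s).
- a[4] uid=NULL → no match; kept with NULLs on the b side.
- a[5] uid=9 → 2 match(es) in b → 2 row(s).
After projecting and ordering:
b.uname | b.uid | a.uname | a.uid
Eve | 3 | Eve | 3
Eve | 3 | Mona | 3
Mona | 3 | Eve | 3
Mona | 3 | Mona | 3
Nora | 5 | Nora | 5
Nora | 9 | Nora | 9
Nora | 9 | Xin | 9
Xin | 9 | Nora | 9
Xin | 9 | Xin | 9
NULL | NULL | Yara | NULL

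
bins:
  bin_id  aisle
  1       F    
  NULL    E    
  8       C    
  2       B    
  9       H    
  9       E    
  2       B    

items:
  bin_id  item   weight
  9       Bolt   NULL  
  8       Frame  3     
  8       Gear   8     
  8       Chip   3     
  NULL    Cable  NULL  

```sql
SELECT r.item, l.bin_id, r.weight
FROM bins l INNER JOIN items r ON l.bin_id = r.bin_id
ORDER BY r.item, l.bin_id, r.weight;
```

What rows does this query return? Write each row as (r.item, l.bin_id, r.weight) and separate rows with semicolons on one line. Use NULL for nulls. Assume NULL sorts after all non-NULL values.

(Bolt, 9, NULL); (Bolt, 9, NULL); (Chip, 8, 3); (Frame, 8, 3); (Gear, 8, 8)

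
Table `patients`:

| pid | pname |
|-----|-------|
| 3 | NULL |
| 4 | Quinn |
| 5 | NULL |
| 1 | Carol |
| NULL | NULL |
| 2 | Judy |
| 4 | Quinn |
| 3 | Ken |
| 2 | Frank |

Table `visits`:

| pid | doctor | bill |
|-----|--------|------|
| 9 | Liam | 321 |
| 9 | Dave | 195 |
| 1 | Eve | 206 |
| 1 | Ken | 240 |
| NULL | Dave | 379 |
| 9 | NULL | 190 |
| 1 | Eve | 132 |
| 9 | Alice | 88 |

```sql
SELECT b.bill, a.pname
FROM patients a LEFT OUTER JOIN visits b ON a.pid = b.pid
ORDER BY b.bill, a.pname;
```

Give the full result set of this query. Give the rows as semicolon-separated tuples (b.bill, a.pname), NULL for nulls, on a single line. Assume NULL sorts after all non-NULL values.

LEFT JOIN keeps every row from `patients`; unmatched rows get NULL for `visits`'s columns.
Matching on a.pid = b.pid. A NULL in a compared column never satisfies the condition.
Matched pairs: 3; unmatched a rows kept: 8.

(132, Carol); (206, Carol); (240, Carol); (NULL, Frank); (NULL, Judy); (NULL, Ken); (NULL, Quinn); (NULL, Quinn); (NULL, NULL); (NULL, NULL); (NULL, NULL)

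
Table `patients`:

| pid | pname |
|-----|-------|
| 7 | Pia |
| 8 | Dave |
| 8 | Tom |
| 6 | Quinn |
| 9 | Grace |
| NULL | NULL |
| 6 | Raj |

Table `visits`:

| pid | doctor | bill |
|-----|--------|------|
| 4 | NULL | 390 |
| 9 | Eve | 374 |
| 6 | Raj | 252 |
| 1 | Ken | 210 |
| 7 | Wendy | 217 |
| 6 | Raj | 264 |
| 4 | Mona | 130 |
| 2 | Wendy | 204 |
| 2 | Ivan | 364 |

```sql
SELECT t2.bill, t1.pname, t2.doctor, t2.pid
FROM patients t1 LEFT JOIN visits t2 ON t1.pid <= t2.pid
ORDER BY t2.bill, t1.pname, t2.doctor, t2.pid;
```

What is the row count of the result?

14

LEFT JOIN keeps every row from `patients`; unmatched rows get NULL for `visits`'s columns.
Matching on t1.pid <= t2.pid. A NULL in a compared column never satisfies the condition.
- t1 row (pid=7): matches 2 t2 row(s) → 2 output row(s).
- t1 row (pid=8): matches 1 t2 row(s) → 1 output row(s).
- t1 row (pid=8): matches 1 t2 row(s) → 1 output row(s).
- t1 row (pid=6): matches 4 t2 row(s) → 4 output row(s).
- t1 row (pid=9): matches 1 t2 row(s) → 1 output row(s).
- t1 row (pid=NULL): no match → kept, t2 columns NULL.
- t1 row (pid=6): matches 4 t2 row(s) → 4 output row(s).
Total: 13 matched + 1 padded = 14 rows.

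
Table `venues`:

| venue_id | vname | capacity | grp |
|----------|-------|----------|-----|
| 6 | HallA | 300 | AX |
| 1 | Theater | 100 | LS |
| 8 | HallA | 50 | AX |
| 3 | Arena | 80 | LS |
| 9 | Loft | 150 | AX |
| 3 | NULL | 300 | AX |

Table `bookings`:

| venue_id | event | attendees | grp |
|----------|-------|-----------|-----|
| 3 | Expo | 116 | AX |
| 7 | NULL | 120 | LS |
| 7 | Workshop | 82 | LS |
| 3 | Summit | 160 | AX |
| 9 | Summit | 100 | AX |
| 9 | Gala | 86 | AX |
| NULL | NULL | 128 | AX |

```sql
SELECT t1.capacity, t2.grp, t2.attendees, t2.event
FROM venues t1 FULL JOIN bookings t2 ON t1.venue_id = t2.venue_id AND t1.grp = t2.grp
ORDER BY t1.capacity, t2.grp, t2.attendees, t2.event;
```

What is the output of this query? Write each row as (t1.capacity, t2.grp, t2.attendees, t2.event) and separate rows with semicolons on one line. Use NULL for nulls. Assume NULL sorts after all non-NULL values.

FULL OUTER JOIN keeps every row from both sides; unmatched rows get NULL for the other side's columns.
Matching on t1.venue_id = t2.venue_id AND t1.grp = t2.grp. A NULL in a compared column never satisfies the condition.
- t1 (venue_id=6, grp=AX) has no partner → padded with NULL.
- t1 (venue_id=1, grp=LS) has no partner → padded with NULL.
- t1 (venue_id=8, grp=AX) has no partner → padded with NULL.
- t1 (venue_id=3, grp=LS) has no partner → padded with NULL.
- t1 (venue_id=9, grp=AX) pairs with 2 row(s) of t2.
- t1 (venue_id=3, grp=AX) pairs with 2 row(s) of t2.
- 3 row(s) from t2 found no t1 partner → padded with NULL.

(50, NULL, NULL, NULL); (80, NULL, NULL, NULL); (100, NULL, NULL, NULL); (150, AX, 86, Gala); (150, AX, 100, Summit); (300, AX, 116, Expo); (300, AX, 160, Summit); (300, NULL, NULL, NULL); (NULL, AX, 128, NULL); (NULL, LS, 82, Workshop); (NULL, LS, 120, NULL)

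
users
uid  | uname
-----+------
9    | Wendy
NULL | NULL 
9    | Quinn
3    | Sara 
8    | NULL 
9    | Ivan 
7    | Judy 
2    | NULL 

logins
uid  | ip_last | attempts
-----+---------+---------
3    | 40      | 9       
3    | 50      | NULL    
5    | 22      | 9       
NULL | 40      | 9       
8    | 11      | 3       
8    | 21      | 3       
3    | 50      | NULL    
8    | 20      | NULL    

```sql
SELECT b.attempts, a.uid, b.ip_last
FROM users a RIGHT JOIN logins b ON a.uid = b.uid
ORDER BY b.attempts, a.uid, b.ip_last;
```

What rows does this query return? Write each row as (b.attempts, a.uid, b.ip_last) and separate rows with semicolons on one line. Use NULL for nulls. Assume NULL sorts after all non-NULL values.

(3, 8, 11); (3, 8, 21); (9, 3, 40); (9, NULL, 22); (9, NULL, 40); (NULL, 3, 50); (NULL, 3, 50); (NULL, 8, 20)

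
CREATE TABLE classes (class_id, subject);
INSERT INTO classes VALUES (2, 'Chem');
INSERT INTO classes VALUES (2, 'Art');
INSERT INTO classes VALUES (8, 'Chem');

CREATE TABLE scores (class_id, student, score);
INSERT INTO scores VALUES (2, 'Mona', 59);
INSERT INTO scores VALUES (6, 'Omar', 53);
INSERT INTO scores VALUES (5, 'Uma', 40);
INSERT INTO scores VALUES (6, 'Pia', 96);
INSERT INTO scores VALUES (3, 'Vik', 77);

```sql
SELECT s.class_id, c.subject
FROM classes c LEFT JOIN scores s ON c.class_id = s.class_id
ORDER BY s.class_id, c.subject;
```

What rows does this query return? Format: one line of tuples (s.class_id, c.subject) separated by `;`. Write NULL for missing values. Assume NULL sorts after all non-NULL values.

(2, Art); (2, Chem); (NULL, Chem)

LEFT JOIN keeps every row from `classes`; unmatched rows get NULL for `scores`'s columns.
Matching on c.class_id = s.class_id.
- class_id=2: 1 matching s row(s), so 1 row(s) emitted.
- class_id=2: 1 matching s row(s), so 1 row(s) emitted.
- class_id=8: no s row matches, row kept with s columns NULL.
After projecting and ordering:
s.class_id | c.subject
2 | Art
2 | Chem
NULL | Chem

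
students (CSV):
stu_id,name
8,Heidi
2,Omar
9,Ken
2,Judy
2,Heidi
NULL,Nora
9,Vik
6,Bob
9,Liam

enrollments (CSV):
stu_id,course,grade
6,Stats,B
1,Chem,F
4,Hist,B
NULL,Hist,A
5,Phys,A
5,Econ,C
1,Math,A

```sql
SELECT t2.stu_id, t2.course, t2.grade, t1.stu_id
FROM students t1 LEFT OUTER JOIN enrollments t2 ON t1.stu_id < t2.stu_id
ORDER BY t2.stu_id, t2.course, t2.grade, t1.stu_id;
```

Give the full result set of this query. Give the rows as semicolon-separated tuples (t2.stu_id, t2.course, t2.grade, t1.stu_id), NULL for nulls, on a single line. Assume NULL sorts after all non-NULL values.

(4, Hist, B, 2); (4, Hist, B, 2); (4, Hist, B, 2); (5, Econ, C, 2); (5, Econ, C, 2); (5, Econ, C, 2); (5, Phys, A, 2); (5, Phys, A, 2); (5, Phys, A, 2); (6, Stats, B, 2); (6, Stats, B, 2); (6, Stats, B, 2); (NULL, NULL, NULL, 6); (NULL, NULL, NULL, 8); (NULL, NULL, NULL, 9); (NULL, NULL, NULL, 9); (NULL, NULL, NULL, 9); (NULL, NULL, NULL, NULL)

LEFT JOIN keeps every row from `students`; unmatched rows get NULL for `enrollments`'s columns.
Matching on t1.stu_id < t2.stu_id. A NULL in a compared column never satisfies the condition.
- t1 row (stu_id=8): no match → kept, t2 columns NULL.
- t1 row (stu_id=2): matches 4 t2 row(s) → 4 output row(s).
- t1 row (stu_id=9): no match → kept, t2 columns NULL.
- t1 row (stu_id=2): matches 4 t2 row(s) → 4 output row(s).
- t1 row (stu_id=2): matches 4 t2 row(s) → 4 output row(s).
- t1 row (stu_id=NULL): no match → kept, t2 columns NULL.
- t1 row (stu_id=9): no match → kept, t2 columns NULL.
- t1 row (stu_id=6): no match → kept, t2 columns NULL.
- t1 row (stu_id=9): no match → kept, t2 columns NULL.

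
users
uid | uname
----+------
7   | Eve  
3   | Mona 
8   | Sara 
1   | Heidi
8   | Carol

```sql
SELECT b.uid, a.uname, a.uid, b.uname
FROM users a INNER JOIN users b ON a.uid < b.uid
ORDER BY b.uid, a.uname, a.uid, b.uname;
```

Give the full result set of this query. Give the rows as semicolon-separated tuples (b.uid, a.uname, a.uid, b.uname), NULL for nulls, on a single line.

INNER JOIN keeps only pairs where the ON condition holds.
Matching on a.uid < b.uid.
- uid=7: 2 matching b row(s), so 2 row(s) emitted.
- uid=3: 3 matching b row(s), so 3 row(s) emitted.
- uid=8: no matching b row, dropped.
- uid=1: 4 matching b row(s), so 4 row(s) emitted.
- uid=8: no matching b row, dropped.
After projecting and ordering:
b.uid | a.uname | a.uid | b.uname
3 | Heidi | 1 | Mona
7 | Heidi | 1 | Eve
7 | Mona | 3 | Eve
8 | Eve | 7 | Carol
8 | Eve | 7 | Sara
8 | Heidi | 1 | Carol
8 | Heidi | 1 | Sara
8 | Mona | 3 | Carol
8 | Mona | 3 | Sara

(3, Heidi, 1, Mona); (7, Heidi, 1, Eve); (7, Mona, 3, Eve); (8, Eve, 7, Carol); (8, Eve, 7, Sara); (8, Heidi, 1, Carol); (8, Heidi, 1, Sara); (8, Mona, 3, Carol); (8, Mona, 3, Sara)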